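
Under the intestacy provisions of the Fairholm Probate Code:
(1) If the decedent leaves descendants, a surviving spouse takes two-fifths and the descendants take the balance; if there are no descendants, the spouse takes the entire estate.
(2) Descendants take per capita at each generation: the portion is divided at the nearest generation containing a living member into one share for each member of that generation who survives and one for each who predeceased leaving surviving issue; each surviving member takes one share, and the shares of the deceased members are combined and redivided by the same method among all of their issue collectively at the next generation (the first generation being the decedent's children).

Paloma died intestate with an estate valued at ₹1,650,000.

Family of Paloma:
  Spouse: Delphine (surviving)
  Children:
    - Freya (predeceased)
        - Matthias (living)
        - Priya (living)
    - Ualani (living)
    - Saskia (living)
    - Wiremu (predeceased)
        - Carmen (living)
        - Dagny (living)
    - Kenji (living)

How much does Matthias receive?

Delphine takes two-fifths of ₹1,650,000 = ₹660,000. The remaining ₹990,000 passes to the descendants.
The descendants' portion (₹990,000) is divided at the children's generation into 5 shares of ₹198,000. Ualani, Saskia, and Kenji each take ₹198,000. The 2 shares of the deceased (Freya and Wiremu) are combined into a pool of ₹396,000.
That pool (₹396,000) is divided at the grandchildren's generation equally among Matthias, Priya, Carmen, and Dagny: ₹99,000 each.

Matthias receives ₹99,000.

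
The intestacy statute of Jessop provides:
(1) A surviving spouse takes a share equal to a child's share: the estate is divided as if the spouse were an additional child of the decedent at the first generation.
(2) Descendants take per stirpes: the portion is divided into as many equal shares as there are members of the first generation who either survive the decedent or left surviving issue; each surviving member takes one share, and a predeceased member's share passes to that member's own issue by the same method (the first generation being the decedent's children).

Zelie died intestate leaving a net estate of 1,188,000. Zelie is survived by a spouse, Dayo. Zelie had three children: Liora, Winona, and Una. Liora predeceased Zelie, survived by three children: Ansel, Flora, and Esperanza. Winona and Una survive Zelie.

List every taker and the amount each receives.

Dayo: 297,000; Ansel: 99,000; Flora: 99,000; Esperanza: 99,000; Winona: 297,000; Una: 297,000

The spouse counts as an additional share at the children's level, so there are 4 primary shares of 297,000. Dayo takes one such share (297,000).
The children's combined portion (891,000) is divided into 3 shares of 297,000: Winona and Una each take 297,000; Liora's 297,000 share passes to Liora's issue.
Liora's share (297,000) is divided into 3 shares of 99,000: Ansel, Flora, and Esperanza each take 99,000.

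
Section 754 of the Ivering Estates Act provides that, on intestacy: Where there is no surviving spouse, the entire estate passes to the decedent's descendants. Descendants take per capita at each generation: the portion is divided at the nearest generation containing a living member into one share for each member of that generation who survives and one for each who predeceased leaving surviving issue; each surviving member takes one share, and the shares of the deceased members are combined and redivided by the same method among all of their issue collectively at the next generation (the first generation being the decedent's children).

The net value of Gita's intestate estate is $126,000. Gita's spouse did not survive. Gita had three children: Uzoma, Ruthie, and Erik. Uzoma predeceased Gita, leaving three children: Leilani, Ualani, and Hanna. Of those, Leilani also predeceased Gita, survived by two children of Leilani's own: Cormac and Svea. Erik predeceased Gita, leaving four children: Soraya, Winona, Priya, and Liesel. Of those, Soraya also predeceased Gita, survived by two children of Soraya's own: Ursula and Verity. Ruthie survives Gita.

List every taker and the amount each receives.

The entire $126,000 passes to the descendants.
That amount ($126,000) is divided at the children's generation into 3 shares of $42,000. Ruthie takes $42,000. The 2 shares of the deceased (Uzoma and Erik) are combined into a pool of $84,000.
That pool ($84,000) is divided at the grandchildren's generation into 7 shares of $12,000. Ualani, Hanna, Winona, Priya, and Liesel each take $12,000. The 2 shares of the deceased (Leilani and Soraya) are combined into a pool of $24,000.
That pool ($24,000) is divided at the great-grandchildren's generation equally among Cormac, Svea, Ursula, and Verity: $6,000 each.

Cormac: $6,000; Svea: $6,000; Ualani: $12,000; Hanna: $12,000; Ruthie: $42,000; Ursula: $6,000; Verity: $6,000; Winona: $12,000; Priya: $12,000; Liesel: $12,000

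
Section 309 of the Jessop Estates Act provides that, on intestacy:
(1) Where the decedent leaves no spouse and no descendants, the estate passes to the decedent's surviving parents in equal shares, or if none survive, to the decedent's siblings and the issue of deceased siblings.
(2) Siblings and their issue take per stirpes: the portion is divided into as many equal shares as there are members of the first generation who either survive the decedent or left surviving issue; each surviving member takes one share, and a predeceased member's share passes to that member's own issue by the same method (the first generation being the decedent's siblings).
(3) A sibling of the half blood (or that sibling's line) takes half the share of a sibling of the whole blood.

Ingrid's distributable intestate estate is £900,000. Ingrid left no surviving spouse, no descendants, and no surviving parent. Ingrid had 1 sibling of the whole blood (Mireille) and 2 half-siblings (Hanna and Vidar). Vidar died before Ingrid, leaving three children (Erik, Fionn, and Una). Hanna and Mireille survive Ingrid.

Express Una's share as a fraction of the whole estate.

Una receives 1/12 of the estate.

The entire £900,000 passes to the siblings and their issue.
Counting each half-blood sibling's line as half a unit, there are 2 units in £900,000, so one unit is £450,000. Whole-blood lines (Mireille) take £450,000 each; half-blood lines (Hanna and Vidar) take £225,000 each.
Vidar's share (£225,000) is divided into 3 shares of £75,000: Erik, Fionn, and Una each take £75,000.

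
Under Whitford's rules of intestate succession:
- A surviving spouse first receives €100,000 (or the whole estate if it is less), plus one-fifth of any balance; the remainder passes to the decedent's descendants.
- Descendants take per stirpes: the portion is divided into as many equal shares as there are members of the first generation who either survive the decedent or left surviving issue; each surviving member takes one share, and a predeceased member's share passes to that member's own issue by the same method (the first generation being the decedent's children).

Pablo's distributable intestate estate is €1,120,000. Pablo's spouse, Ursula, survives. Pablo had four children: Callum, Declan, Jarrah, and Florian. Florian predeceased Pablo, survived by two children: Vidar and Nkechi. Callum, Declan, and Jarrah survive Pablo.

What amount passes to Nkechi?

Ursula first takes €100,000, leaving a balance of €1,020,000. Ursula then takes one-fifth of the balance (€204,000), for a total of €304,000. The remaining €816,000 passes to the descendants.
The descendants' portion (€816,000) is divided into 4 shares of €204,000: Callum, Declan, and Jarrah each take €204,000; Florian's €204,000 share passes to Florian's issue.
Florian's share (€204,000) is divided into 2 shares of €102,000: Vidar and Nkechi each take €102,000.

Nkechi receives €102,000.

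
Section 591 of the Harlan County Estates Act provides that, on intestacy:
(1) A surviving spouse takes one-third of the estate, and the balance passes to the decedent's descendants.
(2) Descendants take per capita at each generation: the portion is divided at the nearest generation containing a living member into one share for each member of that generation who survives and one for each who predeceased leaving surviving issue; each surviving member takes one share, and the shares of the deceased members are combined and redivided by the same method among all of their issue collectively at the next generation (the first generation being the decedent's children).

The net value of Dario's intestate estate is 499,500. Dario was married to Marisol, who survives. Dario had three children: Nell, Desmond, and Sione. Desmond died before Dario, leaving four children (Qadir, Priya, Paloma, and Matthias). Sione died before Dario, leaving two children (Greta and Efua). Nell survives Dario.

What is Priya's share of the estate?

Marisol takes one-third of 499,500 = 166,500. The remaining 333,000 passes to the descendants.
The descendants' portion (333,000) is divided at the children's generation into 3 shares of 111,000. Nell takes 111,000. The 2 shares of the deceased (Desmond and Sione) are combined into a pool of 222,000.
That pool (222,000) is divided at the grandchildren's generation equally among Qadir, Priya, Paloma, Matthias, Greta, and Efua: 37,000 each.

Priya receives 37,000.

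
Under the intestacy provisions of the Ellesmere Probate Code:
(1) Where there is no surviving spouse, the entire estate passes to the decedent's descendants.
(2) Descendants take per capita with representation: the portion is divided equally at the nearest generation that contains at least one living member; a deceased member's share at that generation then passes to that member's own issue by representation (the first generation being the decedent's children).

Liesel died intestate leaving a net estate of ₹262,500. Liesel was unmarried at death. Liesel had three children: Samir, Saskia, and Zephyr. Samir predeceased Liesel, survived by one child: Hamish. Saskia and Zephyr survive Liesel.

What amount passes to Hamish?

The entire ₹262,500 passes to the descendants.
That amount (₹262,500) is divided into 3 shares of ₹87,500: Saskia and Zephyr each take ₹87,500; Samir's ₹87,500 share passes to Samir's issue.
Samir's share (₹87,500) passes entirely to Hamish.

Hamish receives ₹87,500.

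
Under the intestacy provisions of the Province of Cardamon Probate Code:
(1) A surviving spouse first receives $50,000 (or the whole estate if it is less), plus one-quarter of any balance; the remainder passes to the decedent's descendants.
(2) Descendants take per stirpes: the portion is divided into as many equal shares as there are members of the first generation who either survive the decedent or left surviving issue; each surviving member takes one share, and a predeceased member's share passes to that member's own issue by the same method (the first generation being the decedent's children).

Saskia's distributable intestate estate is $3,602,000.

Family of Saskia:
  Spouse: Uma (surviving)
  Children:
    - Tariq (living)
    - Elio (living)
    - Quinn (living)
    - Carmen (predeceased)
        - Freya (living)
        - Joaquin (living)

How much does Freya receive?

Uma first takes $50,000, leaving a balance of $3,552,000. Uma then takes one-quarter of the balance ($888,000), for a total of $938,000. The remaining $2,664,000 passes to the descendants.
The descendants' portion ($2,664,000) is divided into 4 shares of $666,000: Tariq, Elio, and Quinn each take $666,000; Carmen's $666,000 share passes to Carmen's issue.
Carmen's share ($666,000) is divided into 2 shares of $333,000: Freya and Joaquin each take $333,000.

Freya receives $333,000.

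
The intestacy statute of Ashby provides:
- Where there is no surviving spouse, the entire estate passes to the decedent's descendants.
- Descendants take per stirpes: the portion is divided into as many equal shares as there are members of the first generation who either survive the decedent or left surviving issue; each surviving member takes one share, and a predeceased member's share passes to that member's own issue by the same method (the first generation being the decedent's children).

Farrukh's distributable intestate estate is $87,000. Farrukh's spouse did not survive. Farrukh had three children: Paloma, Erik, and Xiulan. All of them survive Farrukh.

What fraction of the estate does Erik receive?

The entire $87,000 passes to the descendants.
That amount ($87,000) is divided into 3 shares of $29,000: Paloma, Erik, and Xiulan each take $29,000.

Erik receives 1/3 of the estate.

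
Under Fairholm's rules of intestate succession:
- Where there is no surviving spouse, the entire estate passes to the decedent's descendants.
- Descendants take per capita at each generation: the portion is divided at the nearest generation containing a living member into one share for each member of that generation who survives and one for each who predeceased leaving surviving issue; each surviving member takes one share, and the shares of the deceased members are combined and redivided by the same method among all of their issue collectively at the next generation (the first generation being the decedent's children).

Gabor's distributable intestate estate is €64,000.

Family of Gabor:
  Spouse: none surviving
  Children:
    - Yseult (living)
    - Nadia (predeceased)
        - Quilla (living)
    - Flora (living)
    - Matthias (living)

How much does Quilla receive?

The entire €64,000 passes to the descendants.
That amount (€64,000) is divided at the children's generation into 4 shares of €16,000. Yseult, Flora, and Matthias each take €16,000. The remaining share for the deceased Nadia (€16,000) is carried to the next generation.
That pool (€16,000) passes entirely to Quilla, the sole taker at the grandchildren's generation.

Quilla receives €16,000.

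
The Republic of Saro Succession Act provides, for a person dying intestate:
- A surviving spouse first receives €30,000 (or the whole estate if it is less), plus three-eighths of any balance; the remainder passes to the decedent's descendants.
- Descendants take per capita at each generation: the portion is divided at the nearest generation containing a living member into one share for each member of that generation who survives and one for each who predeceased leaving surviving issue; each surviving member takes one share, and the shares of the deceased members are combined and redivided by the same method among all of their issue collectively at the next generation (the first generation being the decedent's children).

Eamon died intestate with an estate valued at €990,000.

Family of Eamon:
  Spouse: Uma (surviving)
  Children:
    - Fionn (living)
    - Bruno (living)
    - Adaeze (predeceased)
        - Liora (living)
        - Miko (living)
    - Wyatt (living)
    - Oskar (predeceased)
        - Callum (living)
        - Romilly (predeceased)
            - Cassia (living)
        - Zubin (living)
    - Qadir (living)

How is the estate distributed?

Uma: €390,000; Fionn: €100,000; Bruno: €100,000; Liora: €40,000; Miko: €40,000; Wyatt: €100,000; Callum: €40,000; Cassia: €40,000; Zubin: €40,000; Qadir: €100,000

Uma first takes €30,000, leaving a balance of €960,000. Uma then takes three-eighths of the balance (€360,000), for a total of €390,000. The remaining €600,000 passes to the descendants.
The descendants' portion (€600,000) is divided at the children's generation into 6 shares of €100,000. Fionn, Bruno, Wyatt, and Qadir each take €100,000. The 2 shares of the deceased (Adaeze and Oskar) are combined into a pool of €200,000.
That pool (€200,000) is divided at the grandchildren's generation into 5 shares of €40,000. Liora, Miko, Callum, and Zubin each take €40,000. The remaining share for the deceased Romilly (€40,000) is carried to the next generation.
That pool (€40,000) passes entirely to Cassia, the sole taker at the great-grandchildren's generation.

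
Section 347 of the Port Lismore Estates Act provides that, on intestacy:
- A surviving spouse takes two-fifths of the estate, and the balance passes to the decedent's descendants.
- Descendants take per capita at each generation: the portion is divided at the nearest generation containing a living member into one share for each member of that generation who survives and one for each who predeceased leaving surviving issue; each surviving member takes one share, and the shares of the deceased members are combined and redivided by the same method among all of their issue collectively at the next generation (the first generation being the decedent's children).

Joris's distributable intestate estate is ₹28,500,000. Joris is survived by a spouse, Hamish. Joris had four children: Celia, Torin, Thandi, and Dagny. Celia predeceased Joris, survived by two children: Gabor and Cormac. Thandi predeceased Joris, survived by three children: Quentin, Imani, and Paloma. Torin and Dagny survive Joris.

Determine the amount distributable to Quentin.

Hamish takes two-fifths of ₹28,500,000 = ₹11,400,000. The remaining ₹17,100,000 passes to the descendants.
The descendants' portion (₹17,100,000) is divided at the children's generation into 4 shares of ₹4,275,000. Torin and Dagny each take ₹4,275,000. The 2 shares of the deceased (Celia and Thandi) are combined into a pool of ₹8,550,000.
That pool (₹8,550,000) is divided at the grandchildren's generation equally among Gabor, Cormac, Quentin, Imani, and Paloma: ₹1,710,000 each.

Quentin receives ₹1,710,000.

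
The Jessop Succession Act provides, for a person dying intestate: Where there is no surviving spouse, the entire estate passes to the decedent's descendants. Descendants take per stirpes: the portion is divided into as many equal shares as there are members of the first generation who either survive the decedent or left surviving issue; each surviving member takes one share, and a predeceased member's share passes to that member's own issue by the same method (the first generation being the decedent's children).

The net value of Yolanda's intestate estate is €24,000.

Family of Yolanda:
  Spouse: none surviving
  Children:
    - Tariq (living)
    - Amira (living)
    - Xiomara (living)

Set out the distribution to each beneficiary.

The entire €24,000 passes to the descendants.
That amount (€24,000) is divided into 3 shares of €8,000: Tariq, Amira, and Xiomara each take €8,000.

Tariq: €8,000; Amira: €8,000; Xiomara: €8,000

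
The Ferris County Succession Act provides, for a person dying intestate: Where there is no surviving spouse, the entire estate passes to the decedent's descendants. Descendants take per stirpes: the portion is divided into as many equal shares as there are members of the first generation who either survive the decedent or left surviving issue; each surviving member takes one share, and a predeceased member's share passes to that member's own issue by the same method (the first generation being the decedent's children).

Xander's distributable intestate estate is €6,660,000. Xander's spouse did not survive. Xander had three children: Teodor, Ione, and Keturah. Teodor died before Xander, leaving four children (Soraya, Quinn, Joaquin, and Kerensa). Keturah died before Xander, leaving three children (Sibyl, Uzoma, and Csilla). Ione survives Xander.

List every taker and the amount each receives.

The entire €6,660,000 passes to the descendants.
That amount (€6,660,000) is divided into 3 shares of €2,220,000: Ione takes €2,220,000; Teodor's €2,220,000 share passes to Teodor's issue; Keturah's €2,220,000 share passes to Keturah's issue.
Teodor's share (€2,220,000) is divided into 4 shares of €555,000: Soraya, Quinn, Joaquin, and Kerensa each take €555,000.
Keturah's share (€2,220,000) is divided into 3 shares of €740,000: Sibyl, Uzoma, and Csilla each take €740,000.

Soraya: €555,000; Quinn: €555,000; Joaquin: €555,000; Kerensa: €555,000; Ione: €2,220,000; Sibyl: €740,000; Uzoma: €740,000; Csilla: €740,000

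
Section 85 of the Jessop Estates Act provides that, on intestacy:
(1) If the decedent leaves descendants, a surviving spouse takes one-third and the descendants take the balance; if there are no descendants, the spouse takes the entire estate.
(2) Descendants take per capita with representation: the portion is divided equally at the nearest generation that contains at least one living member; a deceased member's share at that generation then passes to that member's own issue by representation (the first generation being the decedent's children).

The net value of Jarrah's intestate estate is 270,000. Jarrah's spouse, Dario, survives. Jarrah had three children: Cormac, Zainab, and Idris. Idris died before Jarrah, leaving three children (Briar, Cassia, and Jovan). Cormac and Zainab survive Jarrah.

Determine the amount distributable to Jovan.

Dario takes one-third of 270,000 = 90,000. The remaining 180,000 passes to the descendants.
The descendants' portion (180,000) is divided into 3 shares of 60,000: Cormac and Zainab each take 60,000; Idris's 60,000 share passes to Idris's issue.
Idris's share (60,000) is divided into 3 shares of 20,000: Briar, Cassia, and Jovan each take 20,000.

Jovan receives 20,000.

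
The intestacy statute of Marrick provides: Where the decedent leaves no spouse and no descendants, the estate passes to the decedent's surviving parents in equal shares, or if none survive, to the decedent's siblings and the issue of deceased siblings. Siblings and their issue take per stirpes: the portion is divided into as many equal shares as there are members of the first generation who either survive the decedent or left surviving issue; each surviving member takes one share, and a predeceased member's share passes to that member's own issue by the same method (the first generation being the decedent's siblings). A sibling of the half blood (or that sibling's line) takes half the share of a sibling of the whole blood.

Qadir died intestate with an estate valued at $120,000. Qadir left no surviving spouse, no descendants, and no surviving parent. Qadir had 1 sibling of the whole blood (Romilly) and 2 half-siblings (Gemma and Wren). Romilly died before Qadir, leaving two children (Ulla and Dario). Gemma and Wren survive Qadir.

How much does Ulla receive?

The entire $120,000 passes to the siblings and their issue.
Counting each half-blood sibling's line as half a unit, there are 2 units in $120,000, so one unit is $60,000. Whole-blood lines (Romilly) take $60,000 each; half-blood lines (Gemma and Wren) take $30,000 each.
Romilly's share ($60,000) is divided into 2 shares of $30,000: Ulla and Dario each take $30,000.

Ulla receives $30,000.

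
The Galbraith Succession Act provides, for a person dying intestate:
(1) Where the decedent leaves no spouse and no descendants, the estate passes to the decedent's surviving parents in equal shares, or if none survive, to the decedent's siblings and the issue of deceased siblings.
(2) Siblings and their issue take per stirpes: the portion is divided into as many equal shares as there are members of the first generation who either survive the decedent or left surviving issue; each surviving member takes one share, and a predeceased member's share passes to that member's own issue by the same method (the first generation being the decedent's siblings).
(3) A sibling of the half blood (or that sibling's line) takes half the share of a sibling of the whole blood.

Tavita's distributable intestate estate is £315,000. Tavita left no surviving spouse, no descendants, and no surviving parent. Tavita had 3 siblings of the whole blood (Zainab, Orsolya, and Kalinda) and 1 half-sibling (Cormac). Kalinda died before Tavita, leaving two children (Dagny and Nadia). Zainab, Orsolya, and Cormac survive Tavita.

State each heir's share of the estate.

Zainab: £90,000; Orsolya: £90,000; Dagny: £45,000; Nadia: £45,000; Cormac: £45,000

The entire £315,000 passes to the siblings and their issue.
Counting each half-blood sibling's line as half a unit, there are 7/2 units in £315,000, so one unit is £90,000. Whole-blood lines (Zainab, Orsolya, and Kalinda) take £90,000 each; half-blood lines (Cormac) take £45,000 each.
Kalinda's share (£90,000) is divided into 2 shares of £45,000: Dagny and Nadia each take £45,000.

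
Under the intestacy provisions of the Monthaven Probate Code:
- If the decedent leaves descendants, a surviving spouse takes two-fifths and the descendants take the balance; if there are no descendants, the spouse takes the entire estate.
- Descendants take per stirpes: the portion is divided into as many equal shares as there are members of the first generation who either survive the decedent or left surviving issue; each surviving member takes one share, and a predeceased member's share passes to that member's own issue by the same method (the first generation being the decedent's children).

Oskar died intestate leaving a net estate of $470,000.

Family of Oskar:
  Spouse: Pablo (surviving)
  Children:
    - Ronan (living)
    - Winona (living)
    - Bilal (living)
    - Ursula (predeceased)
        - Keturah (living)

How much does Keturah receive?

Keturah receives $70,500.

Pablo takes two-fifths of $470,000 = $188,000. The remaining $282,000 passes to the descendants.
The descendants' portion ($282,000) is divided into 4 shares of $70,500: Ronan, Winona, and Bilal each take $70,500; Ursula's $70,500 share passes to Ursula's issue.
Ursula's share ($70,500) passes entirely to Keturah.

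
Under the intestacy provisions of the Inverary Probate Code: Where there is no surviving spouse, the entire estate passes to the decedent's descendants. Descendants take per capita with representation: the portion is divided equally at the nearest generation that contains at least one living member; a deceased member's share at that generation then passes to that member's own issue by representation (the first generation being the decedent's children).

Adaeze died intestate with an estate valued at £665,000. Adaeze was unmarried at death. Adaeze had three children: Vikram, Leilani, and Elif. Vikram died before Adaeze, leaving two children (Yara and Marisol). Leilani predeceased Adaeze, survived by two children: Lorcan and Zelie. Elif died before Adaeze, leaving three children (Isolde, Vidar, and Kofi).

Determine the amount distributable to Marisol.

Marisol receives £95,000.

The entire £665,000 passes to the descendants.
No child survives, so the initial division is made at the grandchildren's generation.
That amount (£665,000) is divided into 7 shares of £95,000: Yara, Marisol, Lorcan, Zelie, Isolde, Vidar, and Kofi each take £95,000.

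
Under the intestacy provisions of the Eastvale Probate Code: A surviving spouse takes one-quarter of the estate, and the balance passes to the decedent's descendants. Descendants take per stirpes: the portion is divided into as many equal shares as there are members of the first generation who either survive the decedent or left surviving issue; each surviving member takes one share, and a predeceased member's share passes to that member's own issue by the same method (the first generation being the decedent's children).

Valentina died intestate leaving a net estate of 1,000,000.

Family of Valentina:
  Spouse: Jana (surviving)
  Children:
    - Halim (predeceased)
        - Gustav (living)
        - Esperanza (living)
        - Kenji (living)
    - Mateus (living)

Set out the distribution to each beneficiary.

Jana takes one-quarter of 1,000,000 = 250,000. The remaining 750,000 passes to the descendants.
The descendants' portion (750,000) is divided into 2 shares of 375,000: Mateus takes 375,000; Halim's 375,000 share passes to Halim's issue.
Halim's share (375,000) is divided into 3 shares of 125,000: Gustav, Esperanza, and Kenji each take 125,000.

Jana: 250,000; Gustav: 125,000; Esperanza: 125,000; Kenji: 125,000; Mateus: 375,000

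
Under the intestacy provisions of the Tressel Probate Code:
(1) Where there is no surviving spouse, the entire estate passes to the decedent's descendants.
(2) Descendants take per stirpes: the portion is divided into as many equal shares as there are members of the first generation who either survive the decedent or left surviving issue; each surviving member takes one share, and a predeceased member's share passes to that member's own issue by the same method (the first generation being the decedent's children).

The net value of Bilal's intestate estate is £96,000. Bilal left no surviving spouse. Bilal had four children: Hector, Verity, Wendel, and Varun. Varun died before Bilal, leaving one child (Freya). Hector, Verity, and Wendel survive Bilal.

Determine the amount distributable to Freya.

Freya receives £24,000.

The entire £96,000 passes to the descendants.
That amount (£96,000) is divided into 4 shares of £24,000: Hector, Verity, and Wendel each take £24,000; Varun's £24,000 share passes to Varun's issue.
Varun's share (£24,000) passes entirely to Freya.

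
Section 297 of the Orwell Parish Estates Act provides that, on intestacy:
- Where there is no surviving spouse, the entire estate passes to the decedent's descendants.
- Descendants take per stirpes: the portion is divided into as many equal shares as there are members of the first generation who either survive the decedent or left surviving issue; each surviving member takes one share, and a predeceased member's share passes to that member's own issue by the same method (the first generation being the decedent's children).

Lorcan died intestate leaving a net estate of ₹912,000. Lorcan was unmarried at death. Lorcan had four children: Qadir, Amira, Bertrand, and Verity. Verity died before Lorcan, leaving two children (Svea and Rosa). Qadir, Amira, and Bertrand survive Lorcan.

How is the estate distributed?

Qadir: ₹228,000; Amira: ₹228,000; Bertrand: ₹228,000; Svea: ₹114,000; Rosa: ₹114,000

The entire ₹912,000 passes to the descendants.
That amount (₹912,000) is divided into 4 shares of ₹228,000: Qadir, Amira, and Bertrand each take ₹228,000; Verity's ₹228,000 share passes to Verity's issue.
Verity's share (₹228,000) is divided into 2 shares of ₹114,000: Svea and Rosa each take ₹114,000.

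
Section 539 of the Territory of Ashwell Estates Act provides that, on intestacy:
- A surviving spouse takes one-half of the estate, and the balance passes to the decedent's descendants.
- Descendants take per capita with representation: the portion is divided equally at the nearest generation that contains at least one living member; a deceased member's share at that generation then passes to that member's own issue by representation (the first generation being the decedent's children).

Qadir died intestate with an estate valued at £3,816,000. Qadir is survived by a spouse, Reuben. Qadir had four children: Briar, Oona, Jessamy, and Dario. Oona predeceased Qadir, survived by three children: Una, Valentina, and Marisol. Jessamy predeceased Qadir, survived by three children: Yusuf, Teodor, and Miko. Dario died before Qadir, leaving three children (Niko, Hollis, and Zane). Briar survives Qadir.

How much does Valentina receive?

Reuben takes one-half of £3,816,000 = £1,908,000. The remaining £1,908,000 passes to the descendants.
The descendants' portion (£1,908,000) is divided into 4 shares of £477,000: Briar takes £477,000; Oona's £477,000 share passes to Oona's issue; Jessamy's £477,000 share passes to Jessamy's issue; Dario's £477,000 share passes to Dario's issue.
Oona's share (£477,000) is divided into 3 shares of £159,000: Una, Valentina, and Marisol each take £159,000.
Jessamy's share (£477,000) is divided into 3 shares of £159,000: Yusuf, Teodor, and Miko each take £159,000.
Dario's share (£477,000) is divided into 3 shares of £159,000: Niko, Hollis, and Zane each take £159,000.

Valentina receives £159,000.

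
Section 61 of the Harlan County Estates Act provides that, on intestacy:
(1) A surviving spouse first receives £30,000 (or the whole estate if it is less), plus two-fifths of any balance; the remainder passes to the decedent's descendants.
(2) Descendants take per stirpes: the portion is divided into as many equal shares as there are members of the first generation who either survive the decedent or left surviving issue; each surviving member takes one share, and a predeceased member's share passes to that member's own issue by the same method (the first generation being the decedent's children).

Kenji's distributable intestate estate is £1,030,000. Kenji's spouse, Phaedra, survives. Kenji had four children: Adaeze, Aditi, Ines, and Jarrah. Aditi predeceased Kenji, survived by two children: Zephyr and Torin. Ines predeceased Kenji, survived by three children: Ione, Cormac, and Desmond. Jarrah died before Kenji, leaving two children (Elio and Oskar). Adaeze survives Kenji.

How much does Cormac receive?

Phaedra first takes £30,000, leaving a balance of £1,000,000. Phaedra then takes two-fifths of the balance (£400,000), for a total of £430,000. The remaining £600,000 passes to the descendants.
The descendants' portion (£600,000) is divided into 4 shares of £150,000: Adaeze takes £150,000; Aditi's £150,000 share passes to Aditi's issue; Ines's £150,000 share passes to Ines's issue; Jarrah's £150,000 share passes to Jarrah's issue.
Aditi's share (£150,000) is divided into 2 shares of £75,000: Zephyr and Torin each take £75,000.
Ines's share (£150,000) is divided into 3 shares of £50,000: Ione, Cormac, and Desmond each take £50,000.
Jarrah's share (£150,000) is divided into 2 shares of £75,000: Elio and Oskar each take £75,000.

Cormac receives £50,000.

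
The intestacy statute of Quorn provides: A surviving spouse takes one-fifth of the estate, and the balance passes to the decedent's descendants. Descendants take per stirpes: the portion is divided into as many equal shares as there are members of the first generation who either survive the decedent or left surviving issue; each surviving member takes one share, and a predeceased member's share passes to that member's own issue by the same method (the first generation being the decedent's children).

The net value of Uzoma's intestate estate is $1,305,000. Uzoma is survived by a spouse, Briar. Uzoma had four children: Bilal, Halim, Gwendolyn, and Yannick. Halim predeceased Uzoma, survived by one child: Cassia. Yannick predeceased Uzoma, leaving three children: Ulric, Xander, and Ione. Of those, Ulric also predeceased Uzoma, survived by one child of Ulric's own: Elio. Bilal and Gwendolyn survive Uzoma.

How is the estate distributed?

Briar takes one-fifth of $1,305,000 = $261,000. The remaining $1,044,000 passes to the descendants.
The descendants' portion ($1,044,000) is divided into 4 shares of $261,000: Bilal and Gwendolyn each take $261,000; Halim's $261,000 share passes to Halim's issue; Yannick's $261,000 share passes to Yannick's issue.
Halim's share ($261,000) passes entirely to Cassia.
Yannick's share ($261,000) is divided into 3 shares of $87,000: Xander and Ione each take $87,000; Ulric's $87,000 share passes to Ulric's issue.
Ulric's share ($87,000) passes entirely to Elio.

Briar: $261,000; Bilal: $261,000; Cassia: $261,000; Gwendolyn: $261,000; Elio: $87,000; Xander: $87,000; Ione: $87,000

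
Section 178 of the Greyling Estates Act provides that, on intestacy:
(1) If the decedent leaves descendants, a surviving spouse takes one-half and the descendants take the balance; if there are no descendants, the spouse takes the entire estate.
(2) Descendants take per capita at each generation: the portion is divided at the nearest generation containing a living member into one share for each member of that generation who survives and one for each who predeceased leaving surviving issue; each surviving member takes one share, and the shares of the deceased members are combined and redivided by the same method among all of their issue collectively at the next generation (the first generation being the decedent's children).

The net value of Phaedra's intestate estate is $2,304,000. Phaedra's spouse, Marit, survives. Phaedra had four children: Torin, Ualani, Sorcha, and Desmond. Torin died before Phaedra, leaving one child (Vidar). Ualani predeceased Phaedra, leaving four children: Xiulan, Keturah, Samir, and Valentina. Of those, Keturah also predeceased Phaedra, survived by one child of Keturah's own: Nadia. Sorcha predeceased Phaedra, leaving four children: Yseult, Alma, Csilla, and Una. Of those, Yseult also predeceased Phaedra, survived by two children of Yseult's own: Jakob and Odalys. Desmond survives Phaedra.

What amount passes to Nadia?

Marit takes one-half of $2,304,000 = $1,152,000. The remaining $1,152,000 passes to the descendants.
The descendants' portion ($1,152,000) is divided at the children's generation into 4 shares of $288,000. Desmond takes $288,000. The 3 shares of the deceased (Torin, Ualani, and Sorcha) are combined into a pool of $864,000.
That pool ($864,000) is divided at the grandchildren's generation into 9 shares of $96,000. Vidar, Xiulan, Samir, Valentina, Alma, Csilla, and Una each take $96,000. The 2 shares of the deceased (Keturah and Yseult) are combined into a pool of $192,000.
That pool ($192,000) is divided at the great-grandchildren's generation equally among Nadia, Jakob, and Odalys: $64,000 each.

Nadia receives $64,000.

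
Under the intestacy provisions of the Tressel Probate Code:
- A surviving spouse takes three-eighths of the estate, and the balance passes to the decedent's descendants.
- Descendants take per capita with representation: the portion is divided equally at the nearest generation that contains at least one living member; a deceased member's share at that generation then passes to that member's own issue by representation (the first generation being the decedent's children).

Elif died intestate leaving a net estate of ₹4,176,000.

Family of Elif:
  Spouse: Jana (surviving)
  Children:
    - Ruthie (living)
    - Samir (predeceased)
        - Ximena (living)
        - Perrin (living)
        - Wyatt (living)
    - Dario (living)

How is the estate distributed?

Jana: ₹1,566,000; Ruthie: ₹870,000; Ximena: ₹290,000; Perrin: ₹290,000; Wyatt: ₹290,000; Dario: ₹870,000

Jana takes three-eighths of ₹4,176,000 = ₹1,566,000. The remaining ₹2,610,000 passes to the descendants.
The descendants' portion (₹2,610,000) is divided into 3 shares of ₹870,000: Ruthie and Dario each take ₹870,000; Samir's ₹870,000 share passes to Samir's issue.
Samir's share (₹870,000) is divided into 3 shares of ₹290,000: Ximena, Perrin, and Wyatt each take ₹290,000.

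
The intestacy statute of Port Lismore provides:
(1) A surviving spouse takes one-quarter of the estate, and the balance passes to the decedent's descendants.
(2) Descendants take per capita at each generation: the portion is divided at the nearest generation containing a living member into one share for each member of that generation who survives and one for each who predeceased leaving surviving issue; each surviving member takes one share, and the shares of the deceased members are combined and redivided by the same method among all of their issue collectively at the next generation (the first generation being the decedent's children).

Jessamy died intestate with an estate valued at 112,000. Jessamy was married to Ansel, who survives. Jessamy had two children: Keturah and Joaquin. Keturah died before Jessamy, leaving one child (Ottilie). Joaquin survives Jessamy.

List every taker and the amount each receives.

Ansel: 28,000; Ottilie: 42,000; Joaquin: 42,000

Ansel takes one-quarter of 112,000 = 28,000. The remaining 84,000 passes to the descendants.
The descendants' portion (84,000) is divided at the children's generation into 2 shares of 42,000. Joaquin takes 42,000. The remaining share for the deceased Keturah (42,000) is carried to the next generation.
That pool (42,000) passes entirely to Ottilie, the sole taker at the grandchildren's generation.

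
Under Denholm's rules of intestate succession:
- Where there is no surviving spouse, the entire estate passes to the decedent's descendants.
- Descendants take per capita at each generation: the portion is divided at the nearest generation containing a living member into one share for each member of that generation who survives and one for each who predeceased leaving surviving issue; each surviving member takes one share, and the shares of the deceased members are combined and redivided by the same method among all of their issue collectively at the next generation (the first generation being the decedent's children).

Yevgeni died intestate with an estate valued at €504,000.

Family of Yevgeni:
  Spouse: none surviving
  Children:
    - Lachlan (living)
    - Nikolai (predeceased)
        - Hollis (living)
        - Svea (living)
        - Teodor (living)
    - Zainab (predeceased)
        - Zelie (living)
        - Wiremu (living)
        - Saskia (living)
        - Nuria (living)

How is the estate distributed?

The entire €504,000 passes to the descendants.
That amount (€504,000) is divided at the children's generation into 3 shares of €168,000. Lachlan takes €168,000. The 2 shares of the deceased (Nikolai and Zainab) are combined into a pool of €336,000.
That pool (€336,000) is divided at the grandchildren's generation equally among Hollis, Svea, Teodor, Zelie, Wiremu, Saskia, and Nuria: €48,000 each.

Lachlan: €168,000; Hollis: €48,000; Svea: €48,000; Teodor: €48,000; Zelie: €48,000; Wiremu: €48,000; Saskia: €48,000; Nuria: €48,000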